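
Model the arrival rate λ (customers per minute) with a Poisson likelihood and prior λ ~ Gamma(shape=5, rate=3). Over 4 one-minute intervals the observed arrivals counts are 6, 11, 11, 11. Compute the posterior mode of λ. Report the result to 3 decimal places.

λ̂_MAP = 6.143

Σxᵢ = 6+11+11+11 = 39, with n = 4.
Posterior ∝ λ^4e^(−3λ) · λ^39e^(−4λ) = λ^43e^(−7λ), i.e. Gamma(shape=44, rate=7).
The mode of a Gamma(a, b) with a ≥ 1 (shape–rate) is (a−1)/b = 43/7 ≈ 6.143.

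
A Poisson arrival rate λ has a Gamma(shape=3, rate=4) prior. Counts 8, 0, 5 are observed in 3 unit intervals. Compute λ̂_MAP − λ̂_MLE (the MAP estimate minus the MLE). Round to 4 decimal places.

Σxᵢ = 13. Posterior is Gamma(16, 7); MAP = (16−1)/7 = 15/7 ≈ 2.14286.
MLE = x̄ = 13/3 ≈ 4.33333.
Difference = 15/7 − 13/3 = -46/21 ≈ -2.1905.

MAP − MLE = -2.1905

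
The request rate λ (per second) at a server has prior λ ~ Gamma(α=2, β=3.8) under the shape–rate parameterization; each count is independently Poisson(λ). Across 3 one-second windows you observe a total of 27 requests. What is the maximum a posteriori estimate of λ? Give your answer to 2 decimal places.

λ̂_MAP = 4.12

Σxᵢ = 27, n = 3.
Posterior ∝ λe^(−3.8λ) · λ^27e^(−3λ) = λ^28e^(−6.8λ), i.e. Gamma(shape=29, rate=6.8).
The mode of a Gamma(a, b) with a ≥ 1 (shape–rate) is (a−1)/b = 28/6.8 ≈ 4.12.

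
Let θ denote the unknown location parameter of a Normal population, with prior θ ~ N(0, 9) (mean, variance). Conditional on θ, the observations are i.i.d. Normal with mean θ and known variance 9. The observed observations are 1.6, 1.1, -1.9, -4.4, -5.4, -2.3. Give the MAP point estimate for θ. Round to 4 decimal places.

θ̂_MAP = -1.6143

n = 6; x̄ = (1.6 + 1.1 + (-1.9) + (-4.4) + (-5.4) + (-2.3))/6 = -11.3/6 = -113/60 ≈ -1.8833.
For a Normal prior and Normal likelihood with known variance, the posterior is Normal; its mode equals its mean, the precision-weighted average.
Prior precision 1/σ₀² = 1/9; data precision n/σ² = 6/9 = 2/3.
θ̂ = ((1/9)·0 + (2/3)·(-113/60)) / (1/9 + 2/3) = (-113/90)/(7/9) = -113/70 ≈ -1.6143.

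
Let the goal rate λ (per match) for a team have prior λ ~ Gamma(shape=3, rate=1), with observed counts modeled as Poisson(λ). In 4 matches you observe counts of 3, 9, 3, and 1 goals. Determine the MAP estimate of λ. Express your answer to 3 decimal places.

λ̂_MAP = 3.600

Σxᵢ = 3+9+3+1 = 16, with n = 4.
Posterior ∝ λ^2e^(−1λ) · λ^16e^(−4λ) = λ^18e^(−5λ), i.e. Gamma(shape=19, rate=5).
The mode of a Gamma(a, b) with a ≥ 1 (shape–rate) is (a−1)/b = 18/5 ≈ 3.600.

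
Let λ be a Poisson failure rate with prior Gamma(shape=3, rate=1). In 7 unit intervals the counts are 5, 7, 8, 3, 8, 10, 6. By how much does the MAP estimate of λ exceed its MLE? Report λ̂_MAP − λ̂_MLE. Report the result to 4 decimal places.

Σxᵢ = 47. Posterior is Gamma(50, 8); MAP = (50−1)/8 = 49/8 ≈ 6.12500.
MLE = x̄ = 47/7 ≈ 6.71429.
Difference = 49/8 − 47/7 = -33/56 ≈ -0.5893.

MAP − MLE = -0.5893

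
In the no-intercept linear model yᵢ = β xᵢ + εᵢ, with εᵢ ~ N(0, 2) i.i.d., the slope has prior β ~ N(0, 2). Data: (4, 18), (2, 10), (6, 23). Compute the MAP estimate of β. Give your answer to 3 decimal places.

log p(β | y) = −Σ(yᵢ − βxᵢ)²/(2·2) − β²/(2·2) + const.
Setting the derivative to zero: Σxᵢ(yᵢ − βxᵢ)/2 − β/2 = 0, so β = Σxᵢyᵢ / (Σxᵢ² + σ²/τ²).
Σxᵢyᵢ = 4·18 + 2·10 + 6·23 = 230; Σxᵢ² = 56; σ²/τ² = 1.
β̂_MAP = 230 / (56 + 1) = 230/57 ≈ 4.035.

β̂_MAP = 4.035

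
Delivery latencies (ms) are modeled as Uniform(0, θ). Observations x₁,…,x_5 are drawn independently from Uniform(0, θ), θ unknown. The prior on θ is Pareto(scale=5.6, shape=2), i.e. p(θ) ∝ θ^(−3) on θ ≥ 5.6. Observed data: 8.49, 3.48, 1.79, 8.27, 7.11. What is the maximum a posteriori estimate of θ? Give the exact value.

θ̂_MAP = 8.49

The Uniform(0, θ) likelihood is θ^(−n) for θ ≥ max(xᵢ), zero otherwise. Here max(xᵢ) = 8.49.
Posterior ∝ θ^(−3) · θ^(−5) = θ^(−8) on θ ≥ max(5.6, 8.49) = 8.49.
This density is strictly decreasing in θ, so the posterior mode lies at the lower boundary of the support.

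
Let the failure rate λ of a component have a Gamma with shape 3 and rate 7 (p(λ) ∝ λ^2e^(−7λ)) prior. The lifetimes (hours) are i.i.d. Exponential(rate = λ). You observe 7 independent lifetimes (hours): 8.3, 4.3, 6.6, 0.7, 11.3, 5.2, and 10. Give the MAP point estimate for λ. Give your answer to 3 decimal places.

The Exponential(rate=λ) likelihood is ∝ λ^n e^(−λΣtᵢ). Here n = 7 and Σtᵢ = 8.3 + 4.3 + 6.6 + 0.7 + 11.3 + 5.2 + 10 = 46.4.
Posterior ∝ λ^2e^(−7λ) · λ^7e^(−46.4λ) = λ^9e^(−53.4λ), i.e. Gamma(10, 53.4).
Mode = (a−1)/b = 9/53.4 ≈ 0.169.

λ̂_MAP = 0.169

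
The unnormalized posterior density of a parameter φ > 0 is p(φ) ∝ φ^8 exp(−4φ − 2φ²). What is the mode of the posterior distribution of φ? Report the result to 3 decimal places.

φ̂_MAP = 1.000

ℓ'(φ) = 8/φ − 4 − 4φ. Setting this to zero and multiplying by φ: 4φ² + 4φ − 8 = 0.
φ = (−4 + √(4² + 4·4·8)) / (2·4) = (−4 + √144) / 8 = (−4 + 12)/8 = 1.
ℓ''(φ) = −8/φ² − 4 < 0, confirming a maximum.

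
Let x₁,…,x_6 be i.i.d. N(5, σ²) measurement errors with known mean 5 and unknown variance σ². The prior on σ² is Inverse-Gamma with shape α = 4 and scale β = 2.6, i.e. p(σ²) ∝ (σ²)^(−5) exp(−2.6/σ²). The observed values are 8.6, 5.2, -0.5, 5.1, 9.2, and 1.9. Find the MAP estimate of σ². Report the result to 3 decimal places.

Sum of squared deviations about the known mean: SS = (8.6−5)² + (5.2−5)² + (-0.5−5)² + (5.1−5)² + (9.2−5)² + (1.9−5)² = 70.51.
The Normal likelihood contributes (σ²)^(−n/2) exp(−SS/(2σ²)), so the posterior is Inverse-Gamma(α + n/2, β + SS/2) = Inverse-Gamma(7, 37.855).
The mode of Inverse-Gamma(a, b) is b/(a+1) = 37.855/8 ≈ 4.732.

σ̂²_MAP = 4.732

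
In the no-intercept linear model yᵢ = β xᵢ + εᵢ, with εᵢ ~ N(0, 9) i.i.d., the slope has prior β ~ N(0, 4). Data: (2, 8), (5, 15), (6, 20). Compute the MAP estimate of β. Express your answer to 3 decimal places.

log p(β | y) = −Σ(yᵢ − βxᵢ)²/(2·9) − β²/(2·4) + const.
Setting the derivative to zero: Σxᵢ(yᵢ − βxᵢ)/9 − β/4 = 0, so β = Σxᵢyᵢ / (Σxᵢ² + σ²/τ²).
Σxᵢyᵢ = 2·8 + 5·15 + 6·20 = 211; Σxᵢ² = 65; σ²/τ² = 2.25.
β̂_MAP = 211 / (65 + 2.25) = 211/67.25 ≈ 3.138.

β̂_MAP = 3.138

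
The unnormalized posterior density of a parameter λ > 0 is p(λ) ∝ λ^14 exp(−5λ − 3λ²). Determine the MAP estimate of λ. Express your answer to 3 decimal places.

λ̂_MAP = 1.167

ℓ'(λ) = 14/λ − 5 − 6λ. Setting this to zero and multiplying by λ: 6λ² + 5λ − 14 = 0.
λ = (−5 + √(5² + 4·6·14)) / (2·6) = (−5 + √361) / 12 = (−5 + 19)/12 = 7/6.
ℓ''(λ) = −14/λ² − 6 < 0, confirming a maximum.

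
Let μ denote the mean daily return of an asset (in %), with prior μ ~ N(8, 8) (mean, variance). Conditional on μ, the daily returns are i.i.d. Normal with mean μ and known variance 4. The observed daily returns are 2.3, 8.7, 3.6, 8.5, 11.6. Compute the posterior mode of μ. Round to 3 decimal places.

μ̂_MAP = 7.036

n = 5; x̄ = (2.3 + 8.7 + 3.6 + 8.5 + 11.6)/5 = 34.7/5 = 6.94.
For a Normal prior and Normal likelihood with known variance, the posterior is Normal; its mode equals its mean, the precision-weighted average.
Prior precision 1/σ₀² = 1/8 = 0.125; data precision n/σ² = 5/4 = 1.25.
μ̂ = (0.125·8 + 1.25·6.94) / (0.125 + 1.25) = 9.675/1.375 = 387/55 ≈ 7.036.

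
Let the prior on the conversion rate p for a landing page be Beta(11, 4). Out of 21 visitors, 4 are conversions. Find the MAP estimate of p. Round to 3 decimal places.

Prior: Beta(11, 4).
Data: 4 successes in 21 trials. The binomial likelihood contributes p^4(1−p)^17, so the posterior is Beta(11+4, 4+17) = Beta(15, 21).
For Beta(a, b) with a, b > 1 the mode is (a−1)/(a+b−2) = 14/34 ≈ 0.412.

p̂_MAP = 0.412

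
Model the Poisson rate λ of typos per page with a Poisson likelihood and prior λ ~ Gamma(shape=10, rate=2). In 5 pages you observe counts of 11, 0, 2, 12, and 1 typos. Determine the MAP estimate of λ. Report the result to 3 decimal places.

λ̂_MAP = 5.000

Σxᵢ = 11+0+2+12+1 = 26, with n = 5.
Posterior ∝ λ^9e^(−2λ) · λ^26e^(−5λ) = λ^35e^(−7λ), i.e. Gamma(shape=36, rate=7).
The mode of a Gamma(a, b) with a ≥ 1 (shape–rate) is (a−1)/b = 35/7 ≈ 5.000.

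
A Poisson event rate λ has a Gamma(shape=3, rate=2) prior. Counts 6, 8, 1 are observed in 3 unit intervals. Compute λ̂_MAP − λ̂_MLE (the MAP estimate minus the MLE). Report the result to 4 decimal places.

Σxᵢ = 15. Posterior is Gamma(18, 5); MAP = (18−1)/5 = 17/5 ≈ 3.40000.
MLE = x̄ = 15/3 ≈ 5.00000.
Difference = 17/5 − 15/3 = -8/5 ≈ -1.6000.

MAP − MLE = -1.6000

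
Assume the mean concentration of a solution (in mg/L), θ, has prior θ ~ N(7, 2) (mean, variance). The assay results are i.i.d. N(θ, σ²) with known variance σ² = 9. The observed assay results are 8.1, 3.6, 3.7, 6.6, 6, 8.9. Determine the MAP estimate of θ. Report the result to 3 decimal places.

θ̂_MAP = 6.514

n = 6; x̄ = (8.1 + 3.6 + 3.7 + 6.6 + 6 + 8.9)/6 = 36.9/6 = 6.15.
For a Normal prior and Normal likelihood with known variance, the posterior is Normal; its mode equals its mean, the precision-weighted average.
Prior precision 1/σ₀² = 1/2 = 0.5; data precision n/σ² = 6/9 = 2/3.
θ̂ = (0.5·7 + (2/3)·6.15) / (0.5 + 2/3) = 7.6/(7/6) = 228/35 ≈ 6.514.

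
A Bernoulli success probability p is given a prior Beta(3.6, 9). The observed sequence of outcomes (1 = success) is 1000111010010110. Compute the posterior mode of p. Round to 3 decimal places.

p̂_MAP = 0.398

Prior: Beta(3.6, 9).
Data: 8 successes in 16 trials (from the sequence). The binomial likelihood contributes p^8(1−p)^8, so the posterior is Beta(3.6+8, 9+8) = Beta(11.6, 17).
For Beta(a, b) with a, b > 1 the mode is (a−1)/(a+b−2) = 10.6/26.6 ≈ 0.398.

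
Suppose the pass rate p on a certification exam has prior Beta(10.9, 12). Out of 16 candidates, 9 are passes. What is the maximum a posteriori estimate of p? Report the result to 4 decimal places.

p̂_MAP = 0.5122

Prior: Beta(10.9, 12).
Data: 9 successes in 16 trials. The binomial likelihood contributes p^9(1−p)^7, so the posterior is Beta(10.9+9, 12+7) = Beta(19.9, 19).
For Beta(a, b) with a, b > 1 the mode is (a−1)/(a+b−2) = 18.9/36.9 ≈ 0.5122.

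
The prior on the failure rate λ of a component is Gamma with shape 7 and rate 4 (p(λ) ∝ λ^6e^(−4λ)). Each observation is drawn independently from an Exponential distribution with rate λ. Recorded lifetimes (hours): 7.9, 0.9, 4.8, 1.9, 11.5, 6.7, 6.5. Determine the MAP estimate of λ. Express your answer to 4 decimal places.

The Exponential(rate=λ) likelihood is ∝ λ^n e^(−λΣtᵢ). Here n = 7 and Σtᵢ = 7.9 + 0.9 + 4.8 + 1.9 + 11.5 + 6.7 + 6.5 = 40.2.
Posterior ∝ λ^6e^(−4λ) · λ^7e^(−40.2λ) = λ^13e^(−44.2λ), i.e. Gamma(14, 44.2).
Mode = (a−1)/b = 13/44.2 ≈ 0.2941.

λ̂_MAP = 0.2941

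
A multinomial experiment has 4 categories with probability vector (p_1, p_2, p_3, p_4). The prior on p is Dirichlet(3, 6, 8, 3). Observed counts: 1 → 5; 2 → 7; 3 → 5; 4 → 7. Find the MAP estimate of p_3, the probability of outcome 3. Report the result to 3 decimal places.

MAP estimate: 0.300

The posterior is Dirichlet(αᵢ + nᵢ) = Dirichlet(8, 13, 13, 10).
For a Dirichlet(a₁,…,a_K) with all aᵢ > 1, the mode has j-th component (aⱼ − 1)/(Σaᵢ − K).
Here Σaᵢ = 44 and K = 4, so p_3 = (13 − 1)/(44 − 4) = 12/40 ≈ 0.300.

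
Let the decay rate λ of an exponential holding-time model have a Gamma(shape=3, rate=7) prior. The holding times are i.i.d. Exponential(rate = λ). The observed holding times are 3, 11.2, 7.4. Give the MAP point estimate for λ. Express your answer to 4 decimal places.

The Exponential(rate=λ) likelihood is ∝ λ^n e^(−λΣtᵢ). Here n = 3 and Σtᵢ = 3 + 11.2 + 7.4 = 21.6.
Posterior ∝ λ^2e^(−7λ) · λ^3e^(−21.6λ) = λ^5e^(−28.6λ), i.e. Gamma(6, 28.6).
Mode = (a−1)/b = 5/28.6 ≈ 0.1748.

λ̂_MAP = 0.1748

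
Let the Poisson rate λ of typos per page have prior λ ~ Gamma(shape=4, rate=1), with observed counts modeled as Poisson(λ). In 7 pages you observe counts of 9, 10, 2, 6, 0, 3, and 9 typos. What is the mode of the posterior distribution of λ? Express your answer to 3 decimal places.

λ̂_MAP = 5.250

Σxᵢ = 9+10+2+6+0+3+9 = 39, with n = 7.
Posterior ∝ λ^3e^(−1λ) · λ^39e^(−7λ) = λ^42e^(−8λ), i.e. Gamma(shape=43, rate=8).
The mode of a Gamma(a, b) with a ≥ 1 (shape–rate) is (a−1)/b = 42/8 ≈ 5.250.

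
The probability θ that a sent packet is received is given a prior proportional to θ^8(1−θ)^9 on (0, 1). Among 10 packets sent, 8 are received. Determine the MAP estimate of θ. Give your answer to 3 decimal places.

θ̂_MAP = 0.593

The prior density ∝ θ^8(1−θ)^9 is the kernel of Beta(9, 10).
Data: 8 successes in 10 trials. The binomial likelihood contributes θ^8(1−θ)^2, so the posterior is Beta(9+8, 10+2) = Beta(17, 12).
For Beta(a, b) with a, b > 1 the mode is (a−1)/(a+b−2) = 16/27 ≈ 0.593.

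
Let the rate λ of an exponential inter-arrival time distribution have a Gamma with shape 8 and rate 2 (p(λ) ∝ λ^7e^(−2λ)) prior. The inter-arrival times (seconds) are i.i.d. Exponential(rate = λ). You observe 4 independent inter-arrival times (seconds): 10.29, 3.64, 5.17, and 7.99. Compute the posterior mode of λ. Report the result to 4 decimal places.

λ̂_MAP = 0.3781

The Exponential(rate=λ) likelihood is ∝ λ^n e^(−λΣtᵢ). Here n = 4 and Σtᵢ = 10.29 + 3.64 + 5.17 + 7.99 = 27.09.
Posterior ∝ λ^7e^(−2λ) · λ^4e^(−27.09λ) = λ^11e^(−29.09λ), i.e. Gamma(12, 29.09).
Mode = (a−1)/b = 11/29.09 ≈ 0.3781.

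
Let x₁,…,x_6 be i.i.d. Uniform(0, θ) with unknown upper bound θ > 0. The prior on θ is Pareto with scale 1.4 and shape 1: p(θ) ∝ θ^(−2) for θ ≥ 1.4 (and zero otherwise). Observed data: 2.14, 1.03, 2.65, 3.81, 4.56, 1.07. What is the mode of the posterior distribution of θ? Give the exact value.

θ̂_MAP = 4.56

The Uniform(0, θ) likelihood is θ^(−n) for θ ≥ max(xᵢ), zero otherwise. Here max(xᵢ) = 4.56.
Posterior ∝ θ^(−2) · θ^(−6) = θ^(−8) on θ ≥ max(1.4, 4.56) = 4.56.
This density is strictly decreasing in θ, so the posterior mode lies at the lower boundary of the support.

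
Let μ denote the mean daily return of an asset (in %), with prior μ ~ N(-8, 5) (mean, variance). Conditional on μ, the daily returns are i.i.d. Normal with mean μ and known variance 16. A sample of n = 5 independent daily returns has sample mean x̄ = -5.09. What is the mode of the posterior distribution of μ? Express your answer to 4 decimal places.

n = 5, x̄ = -5.09.
For a Normal prior and Normal likelihood with known variance, the posterior is Normal; its mode equals its mean, the precision-weighted average.
Prior precision 1/σ₀² = 1/5 = 0.2; data precision n/σ² = 5/16 = 0.3125.
μ̂ = (0.2·(-8) + 0.3125·(-5.09)) / (0.2 + 0.3125) = (-3.190625)/0.5125 = -1021/164 ≈ -6.2256.

μ̂_MAP = -6.2256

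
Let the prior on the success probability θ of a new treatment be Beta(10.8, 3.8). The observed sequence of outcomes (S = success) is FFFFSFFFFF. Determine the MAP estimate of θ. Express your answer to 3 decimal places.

Prior: Beta(10.8, 3.8).
Data: 1 success in 10 trials (from the sequence). The binomial likelihood contributes θ(1−θ)^9, so the posterior is Beta(10.8+1, 3.8+9) = Beta(11.8, 12.8).
For Beta(a, b) with a, b > 1 the mode is (a−1)/(a+b−2) = 10.8/22.6 ≈ 0.478.

θ̂_MAP = 0.478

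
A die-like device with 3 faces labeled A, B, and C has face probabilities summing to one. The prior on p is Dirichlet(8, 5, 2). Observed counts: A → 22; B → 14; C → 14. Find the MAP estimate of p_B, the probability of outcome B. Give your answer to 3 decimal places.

The posterior is Dirichlet(αᵢ + nᵢ) = Dirichlet(30, 19, 16).
For a Dirichlet(a₁,…,a_K) with all aᵢ > 1, the mode has j-th component (aⱼ − 1)/(Σaᵢ − K).
Here Σaᵢ = 65 and K = 3, so p_B = (19 − 1)/(65 − 3) = 18/62 ≈ 0.290.

MAP estimate of p_B = 0.290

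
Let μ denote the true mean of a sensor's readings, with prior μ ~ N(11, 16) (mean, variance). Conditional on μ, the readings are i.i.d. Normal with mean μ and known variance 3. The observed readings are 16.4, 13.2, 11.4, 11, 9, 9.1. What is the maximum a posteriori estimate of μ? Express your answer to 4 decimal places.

μ̂_MAP = 11.6626

n = 6; x̄ = (16.4 + 13.2 + 11.4 + 11 + 9 + 9.1)/6 = 70.1/6 = 701/60 ≈ 11.6833.
For a Normal prior and Normal likelihood with known variance, the posterior is Normal; its mode equals its mean, the precision-weighted average.
Prior precision 1/σ₀² = 1/16 = 0.0625; data precision n/σ² = 6/3 = 2.
μ̂ = (0.0625·11 + 2·(701/60)) / (0.0625 + 2) = (5773/240)/2.0625 = 5773/495 ≈ 11.6626.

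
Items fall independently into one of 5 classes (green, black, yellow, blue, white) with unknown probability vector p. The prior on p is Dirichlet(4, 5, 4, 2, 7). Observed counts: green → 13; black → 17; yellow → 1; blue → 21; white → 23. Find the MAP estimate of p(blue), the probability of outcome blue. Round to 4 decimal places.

The posterior is Dirichlet(αᵢ + nᵢ) = Dirichlet(17, 22, 5, 23, 30).
For a Dirichlet(a₁,…,a_K) with all aᵢ > 1, the mode has j-th component (aⱼ − 1)/(Σaᵢ − K).
Here Σaᵢ = 97 and K = 5, so p(blue) = (23 − 1)/(97 − 5) = 22/92 ≈ 0.2391.

MAP estimate of p(blue) = 0.2391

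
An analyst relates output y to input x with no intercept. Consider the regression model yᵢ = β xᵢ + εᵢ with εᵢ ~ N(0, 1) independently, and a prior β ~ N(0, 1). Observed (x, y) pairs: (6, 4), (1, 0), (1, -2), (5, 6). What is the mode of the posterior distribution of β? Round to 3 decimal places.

β̂_MAP = 0.813

log p(β | y) = −Σ(yᵢ − βxᵢ)²/(2·1) − β²/(2·1) + const.
Setting the derivative to zero: Σxᵢ(yᵢ − βxᵢ)/1 − β/1 = 0, so β = Σxᵢyᵢ / (Σxᵢ² + σ²/τ²).
Σxᵢyᵢ = 6·4 + 1·0 + 1·(-2) + 5·6 = 52; Σxᵢ² = 63; σ²/τ² = 1.
β̂_MAP = 52 / (63 + 1) = 52/64 ≈ 0.813.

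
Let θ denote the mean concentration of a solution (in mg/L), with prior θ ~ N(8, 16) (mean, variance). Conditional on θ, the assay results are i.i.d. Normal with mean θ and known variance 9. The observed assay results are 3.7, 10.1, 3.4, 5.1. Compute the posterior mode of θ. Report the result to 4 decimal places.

n = 4; x̄ = (3.7 + 10.1 + 3.4 + 5.1)/4 = 22.3/4 = 5.575.
For a Normal prior and Normal likelihood with known variance, the posterior is Normal; its mode equals its mean, the precision-weighted average.
Prior precision 1/σ₀² = 1/16 = 0.0625; data precision n/σ² = 4/9.
θ̂ = (0.0625·8 + (4/9)·5.575) / (0.0625 + 4/9) = (134/45)/(73/144) = 2144/365 ≈ 5.8740.

θ̂_MAP = 5.8740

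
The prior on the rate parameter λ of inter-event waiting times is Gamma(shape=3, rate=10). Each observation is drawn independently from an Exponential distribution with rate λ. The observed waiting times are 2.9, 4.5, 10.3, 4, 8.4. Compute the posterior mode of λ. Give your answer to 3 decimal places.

λ̂_MAP = 0.175

The Exponential(rate=λ) likelihood is ∝ λ^n e^(−λΣtᵢ). Here n = 5 and Σtᵢ = 2.9 + 4.5 + 10.3 + 4 + 8.4 = 30.1.
Posterior ∝ λ^2e^(−10λ) · λ^5e^(−30.1λ) = λ^7e^(−40.1λ), i.e. Gamma(8, 40.1).
Mode = (a−1)/b = 7/40.1 ≈ 0.175.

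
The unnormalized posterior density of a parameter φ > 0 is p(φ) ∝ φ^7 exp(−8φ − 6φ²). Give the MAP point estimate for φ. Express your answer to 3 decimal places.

ℓ'(φ) = 7/φ − 8 − 12φ. Setting this to zero and multiplying by φ: 12φ² + 8φ − 7 = 0.
φ = (−8 + √(8² + 4·12·7)) / (2·12) = (−8 + √400) / 24 = (−8 + 20)/24 = 1/2.
ℓ''(φ) = −7/φ² − 12 < 0, confirming a maximum.

φ̂_MAP = 0.500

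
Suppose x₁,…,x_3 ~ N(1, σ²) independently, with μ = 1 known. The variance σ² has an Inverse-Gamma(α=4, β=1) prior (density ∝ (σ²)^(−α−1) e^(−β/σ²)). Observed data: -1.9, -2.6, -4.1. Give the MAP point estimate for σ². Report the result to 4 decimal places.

σ̂²_MAP = 3.7985

Sum of squared deviations about the known mean: SS = (-1.9−1)² + (-2.6−1)² + (-4.1−1)² = 47.38.
The Normal likelihood contributes (σ²)^(−n/2) exp(−SS/(2σ²)), so the posterior is Inverse-Gamma(α + n/2, β + SS/2) = Inverse-Gamma(5.5, 24.69).
The mode of Inverse-Gamma(a, b) is b/(a+1) = 24.69/6.5 ≈ 3.7985.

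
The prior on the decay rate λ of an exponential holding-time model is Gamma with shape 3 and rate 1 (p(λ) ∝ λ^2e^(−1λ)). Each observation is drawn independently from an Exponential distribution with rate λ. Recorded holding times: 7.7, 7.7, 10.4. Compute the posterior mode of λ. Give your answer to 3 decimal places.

λ̂_MAP = 0.187

The Exponential(rate=λ) likelihood is ∝ λ^n e^(−λΣtᵢ). Here n = 3 and Σtᵢ = 7.7 + 7.7 + 10.4 = 25.8.
Posterior ∝ λ^2e^(−1λ) · λ^3e^(−25.8λ) = λ^5e^(−26.8λ), i.e. Gamma(6, 26.8).
Mode = (a−1)/b = 5/26.8 ≈ 0.187.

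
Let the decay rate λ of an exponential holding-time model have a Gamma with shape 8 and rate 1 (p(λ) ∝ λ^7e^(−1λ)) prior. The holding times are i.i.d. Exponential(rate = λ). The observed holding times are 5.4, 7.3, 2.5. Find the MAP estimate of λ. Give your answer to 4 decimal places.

The Exponential(rate=λ) likelihood is ∝ λ^n e^(−λΣtᵢ). Here n = 3 and Σtᵢ = 5.4 + 7.3 + 2.5 = 15.2.
Posterior ∝ λ^7e^(−1λ) · λ^3e^(−15.2λ) = λ^10e^(−16.2λ), i.e. Gamma(11, 16.2).
Mode = (a−1)/b = 10/16.2 ≈ 0.6173.

λ̂_MAP = 0.6173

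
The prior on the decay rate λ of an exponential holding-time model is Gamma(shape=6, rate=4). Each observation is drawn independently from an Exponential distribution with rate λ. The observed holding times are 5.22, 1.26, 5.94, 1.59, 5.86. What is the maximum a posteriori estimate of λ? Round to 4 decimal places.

λ̂_MAP = 0.4189

The Exponential(rate=λ) likelihood is ∝ λ^n e^(−λΣtᵢ). Here n = 5 and Σtᵢ = 5.22 + 1.26 + 5.94 + 1.59 + 5.86 = 19.87.
Posterior ∝ λ^5e^(−4λ) · λ^5e^(−19.87λ) = λ^10e^(−23.87λ), i.e. Gamma(11, 23.87).
Mode = (a−1)/b = 10/23.87 ≈ 0.4189.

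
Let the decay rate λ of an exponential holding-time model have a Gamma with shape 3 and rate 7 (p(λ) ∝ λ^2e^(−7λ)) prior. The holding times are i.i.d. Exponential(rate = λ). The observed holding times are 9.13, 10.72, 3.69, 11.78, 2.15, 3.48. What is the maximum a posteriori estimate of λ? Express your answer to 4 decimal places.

The Exponential(rate=λ) likelihood is ∝ λ^n e^(−λΣtᵢ). Here n = 6 and Σtᵢ = 9.13 + 10.72 + 3.69 + 11.78 + 2.15 + 3.48 = 40.95.
Posterior ∝ λ^2e^(−7λ) · λ^6e^(−40.95λ) = λ^8e^(−47.95λ), i.e. Gamma(9, 47.95).
Mode = (a−1)/b = 8/47.95 ≈ 0.1668.

λ̂_MAP = 0.1668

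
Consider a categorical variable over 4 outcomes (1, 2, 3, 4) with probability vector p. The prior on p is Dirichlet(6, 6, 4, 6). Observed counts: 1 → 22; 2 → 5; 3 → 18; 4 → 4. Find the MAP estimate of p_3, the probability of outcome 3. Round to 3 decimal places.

MAP estimate: 0.313

The posterior is Dirichlet(αᵢ + nᵢ) = Dirichlet(28, 11, 22, 10).
For a Dirichlet(a₁,…,a_K) with all aᵢ > 1, the mode has j-th component (aⱼ − 1)/(Σaᵢ − K).
Here Σaᵢ = 71 and K = 4, so p_3 = (22 − 1)/(71 − 4) = 21/67 ≈ 0.313.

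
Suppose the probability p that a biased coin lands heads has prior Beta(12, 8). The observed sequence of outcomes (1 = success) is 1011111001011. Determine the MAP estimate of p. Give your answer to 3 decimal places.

Prior: Beta(12, 8).
Data: 9 successes in 13 trials (from the sequence). The binomial likelihood contributes p^9(1−p)^4, so the posterior is Beta(12+9, 8+4) = Beta(21, 12).
For Beta(a, b) with a, b > 1 the mode is (a−1)/(a+b−2) = 20/31 ≈ 0.645.

p̂_MAP = 0.645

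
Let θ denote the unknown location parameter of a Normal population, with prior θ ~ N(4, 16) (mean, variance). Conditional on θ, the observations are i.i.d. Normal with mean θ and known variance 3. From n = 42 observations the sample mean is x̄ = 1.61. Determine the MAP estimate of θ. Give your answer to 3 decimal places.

θ̂_MAP = 1.621

n = 42, x̄ = 1.61.
For a Normal prior and Normal likelihood with known variance, the posterior is Normal; its mode equals its mean, the precision-weighted average.
Prior precision 1/σ₀² = 1/16 = 0.0625; data precision n/σ² = 42/3 = 14.
θ̂ = (0.0625·4 + 14·1.61) / (0.0625 + 14) = 22.79/14.0625 = 9116/5625 ≈ 1.621.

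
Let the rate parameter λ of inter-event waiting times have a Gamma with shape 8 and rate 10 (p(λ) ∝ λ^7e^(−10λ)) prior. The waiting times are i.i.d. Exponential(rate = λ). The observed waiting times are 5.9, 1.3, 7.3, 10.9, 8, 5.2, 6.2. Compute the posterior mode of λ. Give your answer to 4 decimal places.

λ̂_MAP = 0.2555

The Exponential(rate=λ) likelihood is ∝ λ^n e^(−λΣtᵢ). Here n = 7 and Σtᵢ = 5.9 + 1.3 + 7.3 + 10.9 + 8 + 5.2 + 6.2 = 44.8.
Posterior ∝ λ^7e^(−10λ) · λ^7e^(−44.8λ) = λ^14e^(−54.8λ), i.e. Gamma(15, 54.8).
Mode = (a−1)/b = 14/54.8 ≈ 0.2555.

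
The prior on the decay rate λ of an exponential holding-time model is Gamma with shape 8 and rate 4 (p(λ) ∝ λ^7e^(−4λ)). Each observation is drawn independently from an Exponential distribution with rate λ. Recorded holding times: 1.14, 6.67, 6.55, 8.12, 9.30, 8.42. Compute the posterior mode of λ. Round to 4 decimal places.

λ̂_MAP = 0.2941

The Exponential(rate=λ) likelihood is ∝ λ^n e^(−λΣtᵢ). Here n = 6 and Σtᵢ = 1.14 + 6.67 + 6.55 + 8.12 + 9.30 + 8.42 = 40.20.
Posterior ∝ λ^7e^(−4λ) · λ^6e^(−40.20λ) = λ^13e^(−44.20λ), i.e. Gamma(14, 44.20).
Mode = (a−1)/b = 13/44.20 ≈ 0.2941.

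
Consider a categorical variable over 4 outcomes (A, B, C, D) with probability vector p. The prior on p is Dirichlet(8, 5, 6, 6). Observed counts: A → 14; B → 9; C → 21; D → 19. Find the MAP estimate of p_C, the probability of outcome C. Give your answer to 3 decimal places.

MAP estimate of p_C = 0.310

The posterior is Dirichlet(αᵢ + nᵢ) = Dirichlet(22, 14, 27, 25).
For a Dirichlet(a₁,…,a_K) with all aᵢ > 1, the mode has j-th component (aⱼ − 1)/(Σaᵢ − K).
Here Σaᵢ = 88 and K = 4, so p_C = (27 − 1)/(88 − 4) = 26/84 ≈ 0.310.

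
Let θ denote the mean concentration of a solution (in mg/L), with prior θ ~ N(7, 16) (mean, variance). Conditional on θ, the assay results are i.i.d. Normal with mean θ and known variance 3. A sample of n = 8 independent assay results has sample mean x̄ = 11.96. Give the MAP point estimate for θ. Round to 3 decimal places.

θ̂_MAP = 11.846

n = 8, x̄ = 11.96.
For a Normal prior and Normal likelihood with known variance, the posterior is Normal; its mode equals its mean, the precision-weighted average.
Prior precision 1/σ₀² = 1/16 = 0.0625; data precision n/σ² = 8/3.
θ̂ = (0.0625·7 + (8/3)·11.96) / (0.0625 + 8/3) = (38797/1200)/(131/48) = 38797/3275 ≈ 11.846.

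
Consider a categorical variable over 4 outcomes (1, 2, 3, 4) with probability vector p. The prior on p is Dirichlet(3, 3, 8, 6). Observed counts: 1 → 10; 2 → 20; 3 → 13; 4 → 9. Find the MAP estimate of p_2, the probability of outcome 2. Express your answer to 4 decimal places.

The posterior is Dirichlet(αᵢ + nᵢ) = Dirichlet(13, 23, 21, 15).
For a Dirichlet(a₁,…,a_K) with all aᵢ > 1, the mode has j-th component (aⱼ − 1)/(Σaᵢ − K).
Here Σaᵢ = 72 and K = 4, so p_2 = (23 − 1)/(72 − 4) = 22/68 ≈ 0.3235.

MAP estimate: 0.3235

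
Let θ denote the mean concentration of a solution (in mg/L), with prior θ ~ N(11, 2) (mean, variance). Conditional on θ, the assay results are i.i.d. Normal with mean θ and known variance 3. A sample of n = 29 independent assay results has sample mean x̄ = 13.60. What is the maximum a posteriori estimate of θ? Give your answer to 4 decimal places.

θ̂_MAP = 13.4721

n = 29, x̄ = 13.60.
For a Normal prior and Normal likelihood with known variance, the posterior is Normal; its mode equals its mean, the precision-weighted average.
Prior precision 1/σ₀² = 1/2 = 0.5; data precision n/σ² = 29/3.
θ̂ = (0.5·11 + (29/3)·13.6) / (0.5 + 29/3) = (4109/30)/(61/6) = 4109/305 ≈ 13.4721.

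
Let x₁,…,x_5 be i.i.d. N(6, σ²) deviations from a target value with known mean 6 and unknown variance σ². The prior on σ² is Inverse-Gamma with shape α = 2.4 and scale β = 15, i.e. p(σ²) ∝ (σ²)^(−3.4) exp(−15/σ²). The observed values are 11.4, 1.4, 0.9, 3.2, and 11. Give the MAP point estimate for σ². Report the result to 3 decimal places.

Sum of squared deviations about the known mean: SS = (11.4−6)² + (1.4−6)² + (0.9−6)² + (3.2−6)² + (11−6)² = 109.17.
The Normal likelihood contributes (σ²)^(−n/2) exp(−SS/(2σ²)), so the posterior is Inverse-Gamma(α + n/2, β + SS/2) = Inverse-Gamma(4.9, 69.585).
The mode of Inverse-Gamma(a, b) is b/(a+1) = 69.585/5.9 ≈ 11.794.

σ̂²_MAP = 11.794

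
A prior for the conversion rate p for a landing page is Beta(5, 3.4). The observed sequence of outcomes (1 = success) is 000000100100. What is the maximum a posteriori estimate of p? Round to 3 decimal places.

p̂_MAP = 0.326

Prior: Beta(5, 3.4).
Data: 2 successes in 12 trials (from the sequence). The binomial likelihood contributes p^2(1−p)^10, so the posterior is Beta(5+2, 3.4+10) = Beta(7, 13.4).
For Beta(a, b) with a, b > 1 the mode is (a−1)/(a+b−2) = 6/18.4 ≈ 0.326.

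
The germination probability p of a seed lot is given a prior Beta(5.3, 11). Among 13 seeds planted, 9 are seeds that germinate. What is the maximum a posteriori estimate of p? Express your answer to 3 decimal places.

p̂_MAP = 0.487

Prior: Beta(5.3, 11).
Data: 9 successes in 13 trials. The binomial likelihood contributes p^9(1−p)^4, so the posterior is Beta(5.3+9, 11+4) = Beta(14.3, 15).
For Beta(a, b) with a, b > 1 the mode is (a−1)/(a+b−2) = 13.3/27.3 ≈ 0.487.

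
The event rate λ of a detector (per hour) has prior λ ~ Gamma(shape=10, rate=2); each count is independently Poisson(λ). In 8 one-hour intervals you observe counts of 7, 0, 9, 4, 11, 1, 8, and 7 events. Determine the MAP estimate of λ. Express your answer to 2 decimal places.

Σxᵢ = 7+0+9+4+11+1+8+7 = 47, with n = 8.
Posterior ∝ λ^9e^(−2λ) · λ^47e^(−8λ) = λ^56e^(−10λ), i.e. Gamma(shape=57, rate=10).
The mode of a Gamma(a, b) with a ≥ 1 (shape–rate) is (a−1)/b = 56/10 ≈ 5.60.

λ̂_MAP = 5.60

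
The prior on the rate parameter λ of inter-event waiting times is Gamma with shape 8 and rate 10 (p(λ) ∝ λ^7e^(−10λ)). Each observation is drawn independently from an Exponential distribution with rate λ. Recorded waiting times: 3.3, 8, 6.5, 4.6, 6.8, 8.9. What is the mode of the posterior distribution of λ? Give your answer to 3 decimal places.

λ̂_MAP = 0.270

The Exponential(rate=λ) likelihood is ∝ λ^n e^(−λΣtᵢ). Here n = 6 and Σtᵢ = 3.3 + 8 + 6.5 + 4.6 + 6.8 + 8.9 = 38.1.
Posterior ∝ λ^7e^(−10λ) · λ^6e^(−38.1λ) = λ^13e^(−48.1λ), i.e. Gamma(14, 48.1).
Mode = (a−1)/b = 13/48.1 ≈ 0.270.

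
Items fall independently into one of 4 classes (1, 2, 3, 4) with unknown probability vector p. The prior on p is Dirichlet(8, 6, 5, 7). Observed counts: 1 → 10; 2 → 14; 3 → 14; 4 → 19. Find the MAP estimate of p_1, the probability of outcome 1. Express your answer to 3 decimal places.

MAP estimate: 0.215

The posterior is Dirichlet(αᵢ + nᵢ) = Dirichlet(18, 20, 19, 26).
For a Dirichlet(a₁,…,a_K) with all aᵢ > 1, the mode has j-th component (aⱼ − 1)/(Σaᵢ − K).
Here Σaᵢ = 83 and K = 4, so p_1 = (18 − 1)/(83 − 4) = 17/79 ≈ 0.215.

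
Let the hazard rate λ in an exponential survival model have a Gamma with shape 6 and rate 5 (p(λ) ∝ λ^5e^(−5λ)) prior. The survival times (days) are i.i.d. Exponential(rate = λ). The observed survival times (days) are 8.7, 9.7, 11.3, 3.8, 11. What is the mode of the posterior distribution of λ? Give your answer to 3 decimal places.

λ̂_MAP = 0.202

The Exponential(rate=λ) likelihood is ∝ λ^n e^(−λΣtᵢ). Here n = 5 and Σtᵢ = 8.7 + 9.7 + 11.3 + 3.8 + 11 = 44.5.
Posterior ∝ λ^5e^(−5λ) · λ^5e^(−44.5λ) = λ^10e^(−49.5λ), i.e. Gamma(11, 49.5).
Mode = (a−1)/b = 10/49.5 ≈ 0.202.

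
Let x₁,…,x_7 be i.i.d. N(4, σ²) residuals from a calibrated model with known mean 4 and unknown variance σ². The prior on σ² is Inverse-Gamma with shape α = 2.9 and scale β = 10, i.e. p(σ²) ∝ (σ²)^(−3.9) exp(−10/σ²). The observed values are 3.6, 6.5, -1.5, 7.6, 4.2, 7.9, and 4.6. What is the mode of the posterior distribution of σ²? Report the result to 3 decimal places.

σ̂²_MAP = 5.759

Sum of squared deviations about the known mean: SS = (3.6−4)² + (6.5−4)² + (-1.5−4)² + (7.6−4)² + (4.2−4)² + (7.9−4)² + (4.6−4)² = 65.23.
The Normal likelihood contributes (σ²)^(−n/2) exp(−SS/(2σ²)), so the posterior is Inverse-Gamma(α + n/2, β + SS/2) = Inverse-Gamma(6.4, 42.615).
The mode of Inverse-Gamma(a, b) is b/(a+1) = 42.615/7.4 ≈ 5.759.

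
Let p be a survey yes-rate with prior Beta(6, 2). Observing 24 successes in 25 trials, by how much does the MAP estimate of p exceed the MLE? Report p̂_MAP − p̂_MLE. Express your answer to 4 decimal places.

MAP − MLE = -0.0245

Posterior is Beta(30, 3); MAP = (30−1)/(33−2) = 29/31 ≈ 0.93548.
MLE ignores the prior: p̂_MLE = k/n = 24/25 ≈ 0.96000.
Difference = 29/31 − 24/25 = -19/775 ≈ -0.0245.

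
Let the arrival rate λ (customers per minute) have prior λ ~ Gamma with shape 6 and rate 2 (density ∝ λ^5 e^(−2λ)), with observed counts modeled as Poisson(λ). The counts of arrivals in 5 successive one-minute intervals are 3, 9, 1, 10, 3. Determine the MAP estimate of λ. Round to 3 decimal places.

λ̂_MAP = 4.429

Σxᵢ = 3+9+1+10+3 = 26, with n = 5.
Posterior ∝ λ^5e^(−2λ) · λ^26e^(−5λ) = λ^31e^(−7λ), i.e. Gamma(shape=32, rate=7).
The mode of a Gamma(a, b) with a ≥ 1 (shape–rate) is (a−1)/b = 31/7 ≈ 4.429.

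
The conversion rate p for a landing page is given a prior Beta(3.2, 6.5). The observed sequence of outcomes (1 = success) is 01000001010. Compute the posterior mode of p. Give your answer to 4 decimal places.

p̂_MAP = 0.2781

Prior: Beta(3.2, 6.5).
Data: 3 successes in 11 trials (from the sequence). The binomial likelihood contributes p^3(1−p)^8, so the posterior is Beta(3.2+3, 6.5+8) = Beta(6.2, 14.5).
For Beta(a, b) with a, b > 1 the mode is (a−1)/(a+b−2) = 5.2/18.7 ≈ 0.2781.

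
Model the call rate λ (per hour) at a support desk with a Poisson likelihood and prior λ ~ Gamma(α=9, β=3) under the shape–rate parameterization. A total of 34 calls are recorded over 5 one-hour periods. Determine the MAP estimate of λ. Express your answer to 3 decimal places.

λ̂_MAP = 5.250

Σxᵢ = 34, n = 5.
Posterior ∝ λ^8e^(−3λ) · λ^34e^(−5λ) = λ^42e^(−8λ), i.e. Gamma(shape=43, rate=8).
The mode of a Gamma(a, b) with a ≥ 1 (shape–rate) is (a−1)/b = 42/8 ≈ 5.250.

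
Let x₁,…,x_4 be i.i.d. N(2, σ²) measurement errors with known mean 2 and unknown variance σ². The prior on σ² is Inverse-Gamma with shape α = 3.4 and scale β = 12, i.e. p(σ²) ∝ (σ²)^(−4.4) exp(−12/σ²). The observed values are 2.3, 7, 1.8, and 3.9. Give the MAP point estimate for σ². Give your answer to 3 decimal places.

σ̂²_MAP = 4.120

Sum of squared deviations about the known mean: SS = (2.3−2)² + (7−2)² + (1.8−2)² + (3.9−2)² = 28.74.
The Normal likelihood contributes (σ²)^(−n/2) exp(−SS/(2σ²)), so the posterior is Inverse-Gamma(α + n/2, β + SS/2) = Inverse-Gamma(5.4, 26.37).
The mode of Inverse-Gamma(a, b) is b/(a+1) = 26.37/6.4 ≈ 4.120.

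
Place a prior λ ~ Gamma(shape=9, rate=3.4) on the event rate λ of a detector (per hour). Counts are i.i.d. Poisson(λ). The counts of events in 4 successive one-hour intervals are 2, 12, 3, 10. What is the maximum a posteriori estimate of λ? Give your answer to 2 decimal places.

λ̂_MAP = 4.73

Σxᵢ = 2+12+3+10 = 27, with n = 4.
Posterior ∝ λ^8e^(−3.4λ) · λ^27e^(−4λ) = λ^35e^(−7.4λ), i.e. Gamma(shape=36, rate=7.4).
The mode of a Gamma(a, b) with a ≥ 1 (shape–rate) is (a−1)/b = 35/7.4 ≈ 4.73.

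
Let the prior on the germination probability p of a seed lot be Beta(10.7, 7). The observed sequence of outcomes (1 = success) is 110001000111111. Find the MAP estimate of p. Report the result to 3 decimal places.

p̂_MAP = 0.609

Prior: Beta(10.7, 7).
Data: 9 successes in 15 trials (from the sequence). The binomial likelihood contributes p^9(1−p)^6, so the posterior is Beta(10.7+9, 7+6) = Beta(19.7, 13).
For Beta(a, b) with a, b > 1 the mode is (a−1)/(a+b−2) = 18.7/30.7 ≈ 0.609.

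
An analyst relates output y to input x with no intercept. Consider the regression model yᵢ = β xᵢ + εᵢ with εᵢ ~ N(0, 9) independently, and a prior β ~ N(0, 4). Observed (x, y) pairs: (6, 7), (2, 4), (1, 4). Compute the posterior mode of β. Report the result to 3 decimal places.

β̂_MAP = 1.249

log p(β | y) = −Σ(yᵢ − βxᵢ)²/(2·9) − β²/(2·4) + const.
Setting the derivative to zero: Σxᵢ(yᵢ − βxᵢ)/9 − β/4 = 0, so β = Σxᵢyᵢ / (Σxᵢ² + σ²/τ²).
Σxᵢyᵢ = 6·7 + 2·4 + 1·4 = 54; Σxᵢ² = 41; σ²/τ² = 2.25.
β̂_MAP = 54 / (41 + 2.25) = 54/43.25 ≈ 1.249.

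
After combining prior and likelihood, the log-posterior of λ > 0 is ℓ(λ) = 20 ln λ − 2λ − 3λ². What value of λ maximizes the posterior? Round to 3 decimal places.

λ̂_MAP = 1.667

ℓ'(λ) = 20/λ − 2 − 6λ. Setting this to zero and multiplying by λ: 6λ² + 2λ − 20 = 0.
λ = (−2 + √(2² + 4·6·20)) / (2·6) = (−2 + √484) / 12 = (−2 + 22)/12 = 5/3.
ℓ''(λ) = −20/λ² − 6 < 0, confirming a maximum.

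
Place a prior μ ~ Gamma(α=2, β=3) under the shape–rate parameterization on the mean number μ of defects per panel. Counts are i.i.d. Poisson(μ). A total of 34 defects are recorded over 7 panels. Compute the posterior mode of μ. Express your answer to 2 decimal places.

μ̂_MAP = 3.50

Σxᵢ = 34, n = 7.
Posterior ∝ μe^(−3μ) · μ^34e^(−7μ) = μ^35e^(−10μ), i.e. Gamma(shape=36, rate=10).
The mode of a Gamma(a, b) with a ≥ 1 (shape–rate) is (a−1)/b = 35/10 ≈ 3.50.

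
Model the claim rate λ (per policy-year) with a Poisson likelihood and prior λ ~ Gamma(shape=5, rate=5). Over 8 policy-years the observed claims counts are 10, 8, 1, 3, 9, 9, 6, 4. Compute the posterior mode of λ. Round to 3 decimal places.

Σxᵢ = 10+8+1+3+9+9+6+4 = 50, with n = 8.
Posterior ∝ λ^4e^(−5λ) · λ^50e^(−8λ) = λ^54e^(−13λ), i.e. Gamma(shape=55, rate=13).
The mode of a Gamma(a, b) with a ≥ 1 (shape–rate) is (a−1)/b = 54/13 ≈ 4.154.

λ̂_MAP = 4.154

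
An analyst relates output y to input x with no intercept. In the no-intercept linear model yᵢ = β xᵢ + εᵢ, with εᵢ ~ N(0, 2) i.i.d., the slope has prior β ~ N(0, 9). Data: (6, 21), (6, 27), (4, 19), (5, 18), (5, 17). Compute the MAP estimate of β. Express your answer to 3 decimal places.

log p(β | y) = −Σ(yᵢ − βxᵢ)²/(2·2) − β²/(2·9) + const.
Setting the derivative to zero: Σxᵢ(yᵢ − βxᵢ)/2 − β/9 = 0, so β = Σxᵢyᵢ / (Σxᵢ² + σ²/τ²).
Σxᵢyᵢ = 6·21 + 6·27 + 4·19 + 5·18 + 5·17 = 539; Σxᵢ² = 138; σ²/τ² = 2/9.
β̂_MAP = 539 / (138 + 2/9) = 539/(1244/9) = 4851/1244 ≈ 3.900.

β̂_MAP = 3.900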